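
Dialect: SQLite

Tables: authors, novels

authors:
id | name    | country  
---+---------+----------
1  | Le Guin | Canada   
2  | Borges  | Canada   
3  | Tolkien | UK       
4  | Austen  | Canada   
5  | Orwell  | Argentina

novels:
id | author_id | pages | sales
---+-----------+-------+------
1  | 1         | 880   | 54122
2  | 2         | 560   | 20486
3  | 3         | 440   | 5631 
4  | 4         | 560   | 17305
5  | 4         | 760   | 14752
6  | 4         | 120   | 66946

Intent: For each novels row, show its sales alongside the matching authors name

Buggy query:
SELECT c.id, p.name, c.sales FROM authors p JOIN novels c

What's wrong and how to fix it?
Bug: Missing join condition: each novels row is matched to all authors rows instead of just its own

Fix: Specify the join condition linking the foreign key to the parent id

Corrected query:
SELECT c.id, p.name, c.sales FROM authors p JOIN novels c ON c.author_id = p.id

Result:
id | name    | sales
---+---------+------
1  | Le Guin | 54122
2  | Borges  | 20486
3  | Tolkien | 5631 
4  | Austen  | 17305
5  | Austen  | 14752
6  | Austen  | 66946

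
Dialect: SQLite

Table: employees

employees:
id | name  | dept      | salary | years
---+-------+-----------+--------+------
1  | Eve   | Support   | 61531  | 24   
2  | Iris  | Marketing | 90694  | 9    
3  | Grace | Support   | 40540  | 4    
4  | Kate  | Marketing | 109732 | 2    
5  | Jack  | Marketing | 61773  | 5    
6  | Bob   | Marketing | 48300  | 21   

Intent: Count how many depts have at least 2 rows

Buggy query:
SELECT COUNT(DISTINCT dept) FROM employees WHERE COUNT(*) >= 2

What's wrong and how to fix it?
Bug: WHERE filters individual rows, not groups, so a group-level COUNT is invalid there

Fix: Group first with HAVING COUNT(*) >= 2, then COUNT the resulting groups

Corrected query:
SELECT COUNT(*) FROM (SELECT dept FROM employees GROUP BY dept HAVING COUNT(*) >= 2)

Result:
COUNT(*)
--------
2       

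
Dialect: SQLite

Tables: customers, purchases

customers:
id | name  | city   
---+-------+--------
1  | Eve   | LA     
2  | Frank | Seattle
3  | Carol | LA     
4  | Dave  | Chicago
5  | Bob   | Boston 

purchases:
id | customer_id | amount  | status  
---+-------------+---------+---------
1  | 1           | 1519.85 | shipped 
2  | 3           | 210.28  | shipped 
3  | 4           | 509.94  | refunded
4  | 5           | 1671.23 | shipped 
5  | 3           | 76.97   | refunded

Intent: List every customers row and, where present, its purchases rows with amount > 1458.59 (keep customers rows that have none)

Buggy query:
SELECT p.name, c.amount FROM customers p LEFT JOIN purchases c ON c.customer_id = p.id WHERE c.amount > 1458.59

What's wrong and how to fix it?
Bug: A WHERE condition on the right-hand table after LEFT JOIN drops unmatched parents

Fix: Move the right-table condition into the ON clause so unmatched parents are kept

Corrected query:
SELECT p.name, c.amount FROM customers p LEFT JOIN purchases c ON c.customer_id = p.id AND c.amount > 1458.59

Result:
name  | amount 
------+--------
Eve   | 1519.85
Frank | NULL   
Carol | NULL   
Dave  | NULL   
Bob   | 1671.23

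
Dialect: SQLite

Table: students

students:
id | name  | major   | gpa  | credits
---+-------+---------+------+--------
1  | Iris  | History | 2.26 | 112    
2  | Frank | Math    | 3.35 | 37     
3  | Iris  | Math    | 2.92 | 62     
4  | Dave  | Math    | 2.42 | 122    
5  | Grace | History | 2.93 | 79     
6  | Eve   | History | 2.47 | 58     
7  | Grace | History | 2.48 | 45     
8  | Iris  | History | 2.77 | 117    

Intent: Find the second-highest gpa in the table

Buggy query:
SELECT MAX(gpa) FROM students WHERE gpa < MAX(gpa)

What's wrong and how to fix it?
Bug: MAX(gpa) on the right of the comparison is an aggregate-in-WHERE error

Fix: Compute the overall MAX in a subquery, then take MAX of rows below it

Corrected query:
SELECT MAX(gpa) FROM students WHERE gpa < (SELECT MAX(gpa) FROM students)

Result:
MAX(gpa)
--------
2.93    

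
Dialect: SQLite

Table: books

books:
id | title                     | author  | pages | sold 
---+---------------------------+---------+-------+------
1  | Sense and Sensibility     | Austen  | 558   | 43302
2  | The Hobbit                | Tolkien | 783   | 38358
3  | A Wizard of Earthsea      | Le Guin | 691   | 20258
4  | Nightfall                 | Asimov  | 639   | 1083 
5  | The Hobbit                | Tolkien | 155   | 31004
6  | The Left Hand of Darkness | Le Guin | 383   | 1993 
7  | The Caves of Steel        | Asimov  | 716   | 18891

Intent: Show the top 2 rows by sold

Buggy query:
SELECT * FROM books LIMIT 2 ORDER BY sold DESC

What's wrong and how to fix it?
Bug: ORDER BY cannot follow LIMIT; LIMIT is the final clause

Fix: Swap the clauses: ORDER BY first, then LIMIT

Corrected query:
SELECT * FROM books ORDER BY sold DESC LIMIT 2

Result:
id | title                 | author  | pages | sold 
---+-----------------------+---------+-------+------
1  | Sense and Sensibility | Austen  | 558   | 43302
2  | The Hobbit            | Tolkien | 783   | 38358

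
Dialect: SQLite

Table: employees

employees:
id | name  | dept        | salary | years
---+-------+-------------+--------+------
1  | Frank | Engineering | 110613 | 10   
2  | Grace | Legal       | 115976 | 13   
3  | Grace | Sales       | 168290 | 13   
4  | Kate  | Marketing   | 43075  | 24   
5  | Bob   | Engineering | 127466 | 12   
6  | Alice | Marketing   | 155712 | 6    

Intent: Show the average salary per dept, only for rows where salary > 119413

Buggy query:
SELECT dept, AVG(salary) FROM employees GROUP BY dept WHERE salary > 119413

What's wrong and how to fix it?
Bug: WHERE cannot follow GROUP BY

Fix: Move the WHERE clause before GROUP BY

Corrected query:
SELECT dept, AVG(salary) FROM employees WHERE salary > 119413 GROUP BY dept

Result:
dept        | AVG(salary)
------------+------------
Engineering | 127466     
Marketing   | 155712     
Sales       | 168290     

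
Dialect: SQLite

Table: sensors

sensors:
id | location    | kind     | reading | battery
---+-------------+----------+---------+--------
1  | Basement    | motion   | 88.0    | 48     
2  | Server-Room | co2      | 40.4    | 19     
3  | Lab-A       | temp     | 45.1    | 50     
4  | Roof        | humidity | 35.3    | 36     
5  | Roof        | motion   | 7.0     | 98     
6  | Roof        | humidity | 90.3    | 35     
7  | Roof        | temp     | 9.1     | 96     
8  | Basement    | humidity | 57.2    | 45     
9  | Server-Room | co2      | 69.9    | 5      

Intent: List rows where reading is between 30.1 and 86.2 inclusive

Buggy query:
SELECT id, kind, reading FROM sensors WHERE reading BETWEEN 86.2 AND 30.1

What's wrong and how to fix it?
Bug: The bounds are reversed; BETWEEN a AND b requires a <= b to match anything

Fix: Swap the bounds so the smaller value comes first

Corrected query:
SELECT id, kind, reading FROM sensors WHERE reading BETWEEN 30.1 AND 86.2

Result:
id | kind     | reading
---+----------+--------
2  | co2      | 40.4   
3  | temp     | 45.1   
4  | humidity | 35.3   
8  | humidity | 57.2   
9  | co2      | 69.9   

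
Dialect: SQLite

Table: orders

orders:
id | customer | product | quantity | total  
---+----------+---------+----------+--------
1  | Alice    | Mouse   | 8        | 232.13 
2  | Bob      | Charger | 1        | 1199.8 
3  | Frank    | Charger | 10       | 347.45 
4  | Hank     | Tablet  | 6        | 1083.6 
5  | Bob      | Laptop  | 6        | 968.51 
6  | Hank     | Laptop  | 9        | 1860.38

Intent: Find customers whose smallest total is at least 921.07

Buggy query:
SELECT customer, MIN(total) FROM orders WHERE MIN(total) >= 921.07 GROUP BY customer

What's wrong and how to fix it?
Bug: Aggregates like MIN are computed per group after WHERE runs

Fix: Replace WHERE with HAVING after the GROUP BY

Corrected query:
SELECT customer, MIN(total) FROM orders GROUP BY customer HAVING MIN(total) >= 921.07

Result:
customer | MIN(total)
---------+-----------
Bob      | 968.51    
Hank     | 1083.6    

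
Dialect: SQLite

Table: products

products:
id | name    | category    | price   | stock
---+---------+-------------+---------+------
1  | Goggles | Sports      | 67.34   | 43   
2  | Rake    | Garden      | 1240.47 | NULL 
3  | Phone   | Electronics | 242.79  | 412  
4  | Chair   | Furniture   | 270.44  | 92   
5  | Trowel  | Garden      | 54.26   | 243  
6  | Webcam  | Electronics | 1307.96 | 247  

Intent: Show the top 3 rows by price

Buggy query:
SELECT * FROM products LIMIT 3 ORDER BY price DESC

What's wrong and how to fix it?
Bug: ORDER BY cannot follow LIMIT; LIMIT is the final clause

Fix: Swap the clauses: ORDER BY first, then LIMIT

Corrected query:
SELECT * FROM products ORDER BY price DESC LIMIT 3

Result:
id | name   | category    | price   | stock
---+--------+-------------+---------+------
6  | Webcam | Electronics | 1307.96 | 247  
2  | Rake   | Garden      | 1240.47 | NULL 
4  | Chair  | Furniture   | 270.44  | 92   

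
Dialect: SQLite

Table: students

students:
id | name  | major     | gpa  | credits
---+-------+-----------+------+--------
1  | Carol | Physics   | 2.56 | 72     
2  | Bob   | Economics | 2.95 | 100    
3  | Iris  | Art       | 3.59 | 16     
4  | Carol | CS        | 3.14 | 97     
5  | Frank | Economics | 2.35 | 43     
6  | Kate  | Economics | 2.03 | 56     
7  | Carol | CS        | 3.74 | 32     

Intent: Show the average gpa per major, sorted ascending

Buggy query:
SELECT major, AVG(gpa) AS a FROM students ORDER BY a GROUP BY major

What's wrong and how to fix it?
Bug: GROUP BY must precede ORDER BY

Fix: Move ORDER BY to the end, after GROUP BY

Corrected query:
SELECT major, AVG(gpa) AS a FROM students GROUP BY major ORDER BY a

Result:
major     | a       
----------+---------
Economics | 2.443333
Physics   | 2.56    
CS        | 3.44    
Art       | 3.59    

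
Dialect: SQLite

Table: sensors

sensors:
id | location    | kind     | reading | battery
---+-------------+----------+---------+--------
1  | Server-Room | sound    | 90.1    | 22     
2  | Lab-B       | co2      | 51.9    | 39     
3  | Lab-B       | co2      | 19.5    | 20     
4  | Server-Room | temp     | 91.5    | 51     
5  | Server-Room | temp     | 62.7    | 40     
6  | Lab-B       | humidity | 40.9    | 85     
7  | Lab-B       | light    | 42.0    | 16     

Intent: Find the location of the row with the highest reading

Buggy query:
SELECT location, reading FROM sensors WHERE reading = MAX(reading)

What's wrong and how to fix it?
Bug: WHERE is evaluated per row; an aggregate over the whole table isn't defined there

Fix: Use a subquery: WHERE reading = (SELECT MAX(reading) FROM sensors)

Corrected query:
SELECT location, reading FROM sensors WHERE reading = (SELECT MAX(reading) FROM sensors)

Result:
location    | reading
------------+--------
Server-Room | 91.5   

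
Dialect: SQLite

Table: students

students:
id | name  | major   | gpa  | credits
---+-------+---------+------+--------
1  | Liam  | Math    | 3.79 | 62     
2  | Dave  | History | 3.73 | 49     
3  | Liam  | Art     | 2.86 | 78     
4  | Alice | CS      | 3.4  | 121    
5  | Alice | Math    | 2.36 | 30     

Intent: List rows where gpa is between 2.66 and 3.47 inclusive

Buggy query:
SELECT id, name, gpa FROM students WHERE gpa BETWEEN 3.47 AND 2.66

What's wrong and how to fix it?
Bug: BETWEEN expects the lower bound first; with 3.47 AND 2.66 the range is empty

Fix: Write BETWEEN 2.66 AND 3.47

Corrected query:
SELECT id, name, gpa FROM students WHERE gpa BETWEEN 2.66 AND 3.47

Result:
id | name  | gpa 
---+-------+-----
3  | Liam  | 2.86
4  | Alice | 3.4 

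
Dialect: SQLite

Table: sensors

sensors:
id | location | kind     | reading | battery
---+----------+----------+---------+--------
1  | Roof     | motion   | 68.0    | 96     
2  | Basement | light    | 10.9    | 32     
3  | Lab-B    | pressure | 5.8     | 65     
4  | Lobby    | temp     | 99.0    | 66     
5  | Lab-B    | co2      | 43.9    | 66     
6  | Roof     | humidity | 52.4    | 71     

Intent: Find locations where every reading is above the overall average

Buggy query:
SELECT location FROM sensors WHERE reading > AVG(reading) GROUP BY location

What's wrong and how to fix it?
Bug: AVG() is an aggregate; it can't sit directly in WHERE

Fix: Compute the overall average in a scalar subquery and compare each group's MIN against it in HAVING

Corrected query:
SELECT location FROM sensors GROUP BY location HAVING MIN(reading) > (SELECT AVG(reading) FROM sensors)

Result:
location
--------
Lobby   
Roof    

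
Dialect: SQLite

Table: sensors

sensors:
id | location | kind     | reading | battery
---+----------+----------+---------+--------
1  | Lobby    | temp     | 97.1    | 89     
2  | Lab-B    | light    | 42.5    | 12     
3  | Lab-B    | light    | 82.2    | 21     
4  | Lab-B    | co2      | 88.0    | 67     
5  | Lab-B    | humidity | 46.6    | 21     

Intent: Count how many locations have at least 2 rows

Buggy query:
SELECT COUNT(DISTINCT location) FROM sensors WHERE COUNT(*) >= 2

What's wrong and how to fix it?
Bug: COUNT(*) cannot appear in WHERE; the per-group count doesn't exist yet

Fix: Group first with HAVING COUNT(*) >= 2, then COUNT the resulting groups

Corrected query:
SELECT COUNT(*) FROM (SELECT location FROM sensors GROUP BY location HAVING COUNT(*) >= 2)

Result:
COUNT(*)
--------
1       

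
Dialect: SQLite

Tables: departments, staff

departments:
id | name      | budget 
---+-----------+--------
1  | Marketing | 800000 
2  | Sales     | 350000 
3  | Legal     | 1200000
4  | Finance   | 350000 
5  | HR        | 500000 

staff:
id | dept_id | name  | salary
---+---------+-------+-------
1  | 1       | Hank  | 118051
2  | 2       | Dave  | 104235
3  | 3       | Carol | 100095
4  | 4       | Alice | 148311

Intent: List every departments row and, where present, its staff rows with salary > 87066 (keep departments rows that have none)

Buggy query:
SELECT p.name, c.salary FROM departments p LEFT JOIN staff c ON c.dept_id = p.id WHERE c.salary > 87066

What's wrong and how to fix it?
Bug: A WHERE condition on the right-hand table after LEFT JOIN drops unmatched parents

Fix: Put 'c.salary > 87066' in the JOIN's ON clause instead of WHERE

Corrected query:
SELECT p.name, c.salary FROM departments p LEFT JOIN staff c ON c.dept_id = p.id AND c.salary > 87066

Result:
name      | salary
----------+-------
Marketing | 118051
Sales     | 104235
Legal     | 100095
Finance   | 148311
HR        | NULL  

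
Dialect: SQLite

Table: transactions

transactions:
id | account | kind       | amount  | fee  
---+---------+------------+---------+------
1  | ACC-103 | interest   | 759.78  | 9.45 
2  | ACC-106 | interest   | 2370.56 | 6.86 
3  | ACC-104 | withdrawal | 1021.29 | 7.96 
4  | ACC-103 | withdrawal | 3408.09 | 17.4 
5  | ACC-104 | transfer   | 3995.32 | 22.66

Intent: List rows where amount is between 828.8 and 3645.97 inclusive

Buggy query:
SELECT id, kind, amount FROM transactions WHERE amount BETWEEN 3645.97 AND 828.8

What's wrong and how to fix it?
Bug: BETWEEN expects the lower bound first; with 3645.97 AND 828.8 the range is empty

Fix: Write BETWEEN 828.8 AND 3645.97

Corrected query:
SELECT id, kind, amount FROM transactions WHERE amount BETWEEN 828.8 AND 3645.97

Result:
id | kind       | amount 
---+------------+--------
2  | interest   | 2370.56
3  | withdrawal | 1021.29
4  | withdrawal | 3408.09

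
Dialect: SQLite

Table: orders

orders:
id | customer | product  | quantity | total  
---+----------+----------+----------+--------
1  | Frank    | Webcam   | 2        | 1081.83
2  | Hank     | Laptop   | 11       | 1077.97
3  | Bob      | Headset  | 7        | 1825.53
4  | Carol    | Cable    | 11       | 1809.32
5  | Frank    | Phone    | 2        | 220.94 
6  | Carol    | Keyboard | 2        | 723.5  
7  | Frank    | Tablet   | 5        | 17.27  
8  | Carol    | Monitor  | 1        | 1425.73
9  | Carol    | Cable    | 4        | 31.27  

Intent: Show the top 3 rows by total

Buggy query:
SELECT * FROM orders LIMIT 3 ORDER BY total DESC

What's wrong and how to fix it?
Bug: ORDER BY cannot follow LIMIT; LIMIT is the final clause

Fix: Sort with ORDER BY, then apply LIMIT

Corrected query:
SELECT * FROM orders ORDER BY total DESC LIMIT 3

Result:
id | customer | product | quantity | total  
---+----------+---------+----------+--------
3  | Bob      | Headset | 7        | 1825.53
4  | Carol    | Cable   | 11       | 1809.32
8  | Carol    | Monitor | 1        | 1425.73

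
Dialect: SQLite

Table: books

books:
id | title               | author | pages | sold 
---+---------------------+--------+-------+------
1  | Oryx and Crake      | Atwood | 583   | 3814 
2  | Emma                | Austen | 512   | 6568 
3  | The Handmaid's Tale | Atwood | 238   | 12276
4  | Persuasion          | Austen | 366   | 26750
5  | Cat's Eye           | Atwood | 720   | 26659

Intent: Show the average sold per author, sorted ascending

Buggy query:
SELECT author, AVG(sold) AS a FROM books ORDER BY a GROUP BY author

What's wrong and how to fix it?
Bug: ORDER BY appears before GROUP BY; SQL clause order requires GROUP BY first

Fix: Reorder: SELECT … FROM … GROUP BY … ORDER BY …

Corrected query:
SELECT author, AVG(sold) AS a FROM books GROUP BY author ORDER BY a

Result:
author | a           
-------+-------------
Atwood | 14249.666667
Austen | 16659       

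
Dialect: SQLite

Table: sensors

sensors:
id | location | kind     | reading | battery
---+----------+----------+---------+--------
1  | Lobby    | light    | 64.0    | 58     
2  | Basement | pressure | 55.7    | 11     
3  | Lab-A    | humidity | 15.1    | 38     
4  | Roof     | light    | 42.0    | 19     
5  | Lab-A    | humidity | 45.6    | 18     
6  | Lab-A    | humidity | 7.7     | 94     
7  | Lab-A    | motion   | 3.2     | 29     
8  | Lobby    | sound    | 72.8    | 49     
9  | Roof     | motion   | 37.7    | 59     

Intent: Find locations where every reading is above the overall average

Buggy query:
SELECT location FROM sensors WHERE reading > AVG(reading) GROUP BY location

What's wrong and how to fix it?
Bug: WHERE evaluates per row before aggregation, so AVG() is unavailable

Fix: Use a subquery for AVG and a HAVING MIN(...) filter so the condition holds for every row in the group

Corrected query:
SELECT location FROM sensors GROUP BY location HAVING MIN(reading) > (SELECT AVG(reading) FROM sensors)

Result:
location
--------
Basement
Lobby   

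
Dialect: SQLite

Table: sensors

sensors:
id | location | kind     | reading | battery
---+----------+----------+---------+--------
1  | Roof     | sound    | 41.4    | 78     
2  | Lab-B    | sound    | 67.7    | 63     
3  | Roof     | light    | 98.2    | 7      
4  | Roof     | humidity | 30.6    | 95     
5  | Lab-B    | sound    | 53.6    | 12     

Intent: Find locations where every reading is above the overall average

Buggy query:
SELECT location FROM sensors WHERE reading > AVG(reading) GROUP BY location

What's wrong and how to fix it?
Bug: WHERE evaluates per row before aggregation, so AVG() is unavailable

Fix: Use a subquery for AVG and a HAVING MIN(...) filter so the condition holds for every row in the group

Corrected query:
SELECT location FROM sensors GROUP BY location HAVING MIN(reading) > (SELECT AVG(reading) FROM sensors)

Result:
(no rows)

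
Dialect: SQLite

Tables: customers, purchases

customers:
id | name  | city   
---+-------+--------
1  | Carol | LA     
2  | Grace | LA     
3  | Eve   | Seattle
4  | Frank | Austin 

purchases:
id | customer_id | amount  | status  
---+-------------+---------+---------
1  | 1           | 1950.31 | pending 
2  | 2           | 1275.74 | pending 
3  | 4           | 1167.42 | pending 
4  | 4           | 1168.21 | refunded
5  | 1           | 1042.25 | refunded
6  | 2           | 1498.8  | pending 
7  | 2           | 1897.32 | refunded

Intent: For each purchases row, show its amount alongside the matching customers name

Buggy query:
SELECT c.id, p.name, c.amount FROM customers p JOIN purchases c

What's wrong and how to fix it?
Bug: Missing join condition: each purchases row is matched to all customers rows instead of just its own

Fix: Add ON c.customer_id = p.id to the JOIN

Corrected query:
SELECT c.id, p.name, c.amount FROM customers p JOIN purchases c ON c.customer_id = p.id

Result:
id | name  | amount 
---+-------+--------
1  | Carol | 1950.31
2  | Grace | 1275.74
3  | Frank | 1167.42
4  | Frank | 1168.21
5  | Carol | 1042.25
6  | Grace | 1498.8 
7  | Grace | 1897.32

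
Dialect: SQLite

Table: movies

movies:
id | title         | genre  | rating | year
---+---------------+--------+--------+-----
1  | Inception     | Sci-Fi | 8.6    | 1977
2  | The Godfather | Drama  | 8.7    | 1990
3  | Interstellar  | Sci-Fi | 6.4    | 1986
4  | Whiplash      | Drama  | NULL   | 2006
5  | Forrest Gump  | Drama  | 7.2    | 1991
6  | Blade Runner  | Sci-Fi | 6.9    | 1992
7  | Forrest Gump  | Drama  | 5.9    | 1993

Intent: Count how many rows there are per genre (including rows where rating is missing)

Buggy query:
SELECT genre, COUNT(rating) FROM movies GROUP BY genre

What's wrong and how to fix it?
Bug: COUNT(column) counts non-NULL values only; rows with NULL rating aren't counted

Fix: Replace COUNT(rating) with COUNT(*)

Corrected query:
SELECT genre, COUNT(*) FROM movies GROUP BY genre

Result:
genre  | COUNT(*)
-------+---------
Drama  | 4       
Sci-Fi | 3       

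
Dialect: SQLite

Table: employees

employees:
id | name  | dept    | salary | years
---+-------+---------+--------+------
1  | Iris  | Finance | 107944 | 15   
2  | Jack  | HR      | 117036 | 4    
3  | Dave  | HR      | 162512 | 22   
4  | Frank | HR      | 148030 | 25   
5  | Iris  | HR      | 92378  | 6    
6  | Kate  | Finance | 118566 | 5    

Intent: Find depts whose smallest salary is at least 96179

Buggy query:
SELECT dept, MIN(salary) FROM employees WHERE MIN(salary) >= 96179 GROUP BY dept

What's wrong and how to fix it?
Bug: Aggregates like MIN are computed per group after WHERE runs

Fix: Use HAVING for the per-group MIN condition

Corrected query:
SELECT dept, MIN(salary) FROM employees GROUP BY dept HAVING MIN(salary) >= 96179

Result:
dept    | MIN(salary)
--------+------------
Finance | 107944     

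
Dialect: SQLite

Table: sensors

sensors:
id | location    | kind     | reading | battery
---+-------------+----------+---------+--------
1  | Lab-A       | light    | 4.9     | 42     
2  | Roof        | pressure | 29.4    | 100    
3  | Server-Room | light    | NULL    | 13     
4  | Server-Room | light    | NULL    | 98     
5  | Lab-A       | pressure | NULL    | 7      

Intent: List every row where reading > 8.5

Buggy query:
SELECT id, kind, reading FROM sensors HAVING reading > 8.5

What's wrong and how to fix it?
Bug: HAVING filters the output of aggregation, but this query has no GROUP BY and no aggregate functions, so SQLite rejects it (HAVING clause on a non-aggregate query); the condition here is per row

Fix: Use WHERE for row-level filtering

Corrected query:
SELECT id, kind, reading FROM sensors WHERE reading > 8.5

Result:
id | kind     | reading
---+----------+--------
2  | pressure | 29.4   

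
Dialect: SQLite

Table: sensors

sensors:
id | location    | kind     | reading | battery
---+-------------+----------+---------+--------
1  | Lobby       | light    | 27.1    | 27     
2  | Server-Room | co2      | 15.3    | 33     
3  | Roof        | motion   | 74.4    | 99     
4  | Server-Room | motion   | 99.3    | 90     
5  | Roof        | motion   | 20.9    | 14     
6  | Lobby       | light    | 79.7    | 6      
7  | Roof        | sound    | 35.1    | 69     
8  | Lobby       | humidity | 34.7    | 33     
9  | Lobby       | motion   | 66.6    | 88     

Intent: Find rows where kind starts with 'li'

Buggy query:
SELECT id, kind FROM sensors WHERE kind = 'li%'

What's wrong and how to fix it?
Bug: Wildcards only work with LIKE; '=' treats '%' as a literal character

Fix: Replace '=' with LIKE so 'li%' is treated as a pattern

Corrected query:
SELECT id, kind FROM sensors WHERE kind LIKE 'li%'

Result:
id | kind 
---+------
1  | light
6  | light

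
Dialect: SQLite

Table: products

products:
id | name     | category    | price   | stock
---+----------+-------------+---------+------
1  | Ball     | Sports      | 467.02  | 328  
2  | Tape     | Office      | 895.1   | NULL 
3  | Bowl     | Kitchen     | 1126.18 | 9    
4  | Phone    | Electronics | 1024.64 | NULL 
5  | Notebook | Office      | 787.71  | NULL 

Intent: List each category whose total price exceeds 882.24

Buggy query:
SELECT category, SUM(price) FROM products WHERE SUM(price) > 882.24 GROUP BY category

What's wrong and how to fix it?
Bug: WHERE runs before GROUP BY, so aggregates aren't available there

Fix: Use HAVING (which filters groups after aggregation) instead of WHERE

Corrected query:
SELECT category, SUM(price) FROM products GROUP BY category HAVING SUM(price) > 882.24

Result:
category    | SUM(price)
------------+-----------
Electronics | 1024.64   
Kitchen     | 1126.18   
Office      | 1682.81   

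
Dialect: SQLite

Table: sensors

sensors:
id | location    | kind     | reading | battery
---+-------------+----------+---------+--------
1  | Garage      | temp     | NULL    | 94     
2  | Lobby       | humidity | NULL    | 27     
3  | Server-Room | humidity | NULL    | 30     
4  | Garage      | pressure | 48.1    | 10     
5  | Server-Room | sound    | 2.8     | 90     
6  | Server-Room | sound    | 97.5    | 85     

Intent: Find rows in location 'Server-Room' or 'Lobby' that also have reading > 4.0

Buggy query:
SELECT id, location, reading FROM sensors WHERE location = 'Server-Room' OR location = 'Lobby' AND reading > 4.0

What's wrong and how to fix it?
Bug: AND binds tighter than OR, so this parses as location = 'Server-Room' OR (location = 'Lobby' AND reading > 4.0)

Fix: Group the OR with parentheses (or use IN), then AND the threshold

Corrected query:
SELECT id, location, reading FROM sensors WHERE (location = 'Server-Room' OR location = 'Lobby') AND reading > 4.0

Result:
id | location    | reading
---+-------------+--------
6  | Server-Room | 97.5   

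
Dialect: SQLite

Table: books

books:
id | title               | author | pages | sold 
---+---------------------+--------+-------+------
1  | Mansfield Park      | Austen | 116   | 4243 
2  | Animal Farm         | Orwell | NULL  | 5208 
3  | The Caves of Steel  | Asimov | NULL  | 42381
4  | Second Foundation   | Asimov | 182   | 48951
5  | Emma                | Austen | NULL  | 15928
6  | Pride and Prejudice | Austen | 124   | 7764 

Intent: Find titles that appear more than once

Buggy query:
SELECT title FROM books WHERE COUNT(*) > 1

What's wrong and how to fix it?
Bug: WHERE can't reference COUNT(*); aggregates are computed after WHERE

Fix: Group first, then use HAVING for the count condition

Corrected query:
SELECT title FROM books GROUP BY title HAVING COUNT(*) > 1

Result:
(no rows)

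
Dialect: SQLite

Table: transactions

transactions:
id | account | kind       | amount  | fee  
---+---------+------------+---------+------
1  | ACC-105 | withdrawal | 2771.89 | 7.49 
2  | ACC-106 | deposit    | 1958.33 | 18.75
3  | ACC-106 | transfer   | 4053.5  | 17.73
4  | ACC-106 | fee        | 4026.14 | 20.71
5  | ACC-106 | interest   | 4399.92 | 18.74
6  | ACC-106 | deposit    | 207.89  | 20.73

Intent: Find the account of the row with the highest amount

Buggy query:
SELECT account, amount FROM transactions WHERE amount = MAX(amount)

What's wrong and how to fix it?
Bug: WHERE is evaluated per row; an aggregate over the whole table isn't defined there

Fix: Use a subquery: WHERE amount = (SELECT MAX(amount) FROM transactions)

Corrected query:
SELECT account, amount FROM transactions WHERE amount = (SELECT MAX(amount) FROM transactions)

Result:
account | amount 
--------+--------
ACC-106 | 4399.92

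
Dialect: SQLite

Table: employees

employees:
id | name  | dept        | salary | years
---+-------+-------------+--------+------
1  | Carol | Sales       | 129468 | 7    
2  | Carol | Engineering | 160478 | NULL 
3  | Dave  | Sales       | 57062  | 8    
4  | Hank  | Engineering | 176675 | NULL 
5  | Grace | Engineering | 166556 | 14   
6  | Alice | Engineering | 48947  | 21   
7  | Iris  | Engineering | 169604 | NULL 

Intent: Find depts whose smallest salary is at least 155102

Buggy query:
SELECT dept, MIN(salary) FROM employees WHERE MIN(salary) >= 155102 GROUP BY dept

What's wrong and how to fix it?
Bug: MIN() in WHERE is a misuse of aggregate

Fix: Use HAVING for the per-group MIN condition

Corrected query:
SELECT dept, MIN(salary) FROM employees GROUP BY dept HAVING MIN(salary) >= 155102

Result:
(no rows)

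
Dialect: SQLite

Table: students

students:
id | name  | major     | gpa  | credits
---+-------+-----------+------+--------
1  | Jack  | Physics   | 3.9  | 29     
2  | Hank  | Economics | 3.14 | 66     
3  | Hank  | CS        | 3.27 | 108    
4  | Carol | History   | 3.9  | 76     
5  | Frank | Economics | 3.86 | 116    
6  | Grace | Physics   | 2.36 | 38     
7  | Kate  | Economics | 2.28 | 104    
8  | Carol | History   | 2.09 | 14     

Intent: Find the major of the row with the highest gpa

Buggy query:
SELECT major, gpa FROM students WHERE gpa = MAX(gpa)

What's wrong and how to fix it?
Bug: WHERE is evaluated per row; an aggregate over the whole table isn't defined there

Fix: Wrap MAX in a scalar subquery so WHERE compares against a single value

Corrected query:
SELECT major, gpa FROM students WHERE gpa = (SELECT MAX(gpa) FROM students)

Result:
major   | gpa
--------+----
Physics | 3.9
History | 3.9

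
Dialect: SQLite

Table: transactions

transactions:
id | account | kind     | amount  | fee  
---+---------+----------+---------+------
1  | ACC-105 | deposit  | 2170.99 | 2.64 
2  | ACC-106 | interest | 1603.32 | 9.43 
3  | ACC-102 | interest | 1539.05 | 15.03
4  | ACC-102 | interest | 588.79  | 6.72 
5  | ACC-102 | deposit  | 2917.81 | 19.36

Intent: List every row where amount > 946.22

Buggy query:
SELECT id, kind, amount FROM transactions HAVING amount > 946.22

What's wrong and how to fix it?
Bug: HAVING filters the output of aggregation, but this query has no GROUP BY and no aggregate functions, so SQLite rejects it (HAVING clause on a non-aggregate query); the condition here is per row

Fix: Replace HAVING with WHERE since the condition applies to individual rows

Corrected query:
SELECT id, kind, amount FROM transactions WHERE amount > 946.22

Result:
id | kind     | amount 
---+----------+--------
1  | deposit  | 2170.99
2  | interest | 1603.32
3  | interest | 1539.05
5  | deposit  | 2917.81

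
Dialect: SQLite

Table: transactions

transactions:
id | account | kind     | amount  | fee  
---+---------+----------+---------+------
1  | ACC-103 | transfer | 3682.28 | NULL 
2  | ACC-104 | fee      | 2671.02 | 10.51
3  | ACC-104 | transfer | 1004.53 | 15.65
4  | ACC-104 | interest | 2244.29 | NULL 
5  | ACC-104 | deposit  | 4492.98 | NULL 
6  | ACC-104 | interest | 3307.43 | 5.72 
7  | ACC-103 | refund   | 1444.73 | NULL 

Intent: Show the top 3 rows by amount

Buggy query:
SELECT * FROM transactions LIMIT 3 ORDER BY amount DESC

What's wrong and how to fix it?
Bug: LIMIT must come after ORDER BY

Fix: Sort with ORDER BY, then apply LIMIT

Corrected query:
SELECT * FROM transactions ORDER BY amount DESC LIMIT 3

Result:
id | account | kind     | amount  | fee 
---+---------+----------+---------+-----
5  | ACC-104 | deposit  | 4492.98 | NULL
1  | ACC-103 | transfer | 3682.28 | NULL
6  | ACC-104 | interest | 3307.43 | 5.72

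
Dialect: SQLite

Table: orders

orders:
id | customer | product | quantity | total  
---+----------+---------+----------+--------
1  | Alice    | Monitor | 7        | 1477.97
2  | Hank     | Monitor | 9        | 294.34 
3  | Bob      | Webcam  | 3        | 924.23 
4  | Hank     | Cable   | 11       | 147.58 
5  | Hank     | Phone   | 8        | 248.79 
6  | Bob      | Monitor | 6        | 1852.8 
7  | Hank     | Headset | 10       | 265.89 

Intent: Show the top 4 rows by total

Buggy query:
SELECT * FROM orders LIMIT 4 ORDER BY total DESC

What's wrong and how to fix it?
Bug: ORDER BY cannot follow LIMIT; LIMIT is the final clause

Fix: Swap the clauses: ORDER BY first, then LIMIT

Corrected query:
SELECT * FROM orders ORDER BY total DESC LIMIT 4

Result:
id | customer | product | quantity | total  
---+----------+---------+----------+--------
6  | Bob      | Monitor | 6        | 1852.8 
1  | Alice    | Monitor | 7        | 1477.97
3  | Bob      | Webcam  | 3        | 924.23 
2  | Hank     | Monitor | 9        | 294.34 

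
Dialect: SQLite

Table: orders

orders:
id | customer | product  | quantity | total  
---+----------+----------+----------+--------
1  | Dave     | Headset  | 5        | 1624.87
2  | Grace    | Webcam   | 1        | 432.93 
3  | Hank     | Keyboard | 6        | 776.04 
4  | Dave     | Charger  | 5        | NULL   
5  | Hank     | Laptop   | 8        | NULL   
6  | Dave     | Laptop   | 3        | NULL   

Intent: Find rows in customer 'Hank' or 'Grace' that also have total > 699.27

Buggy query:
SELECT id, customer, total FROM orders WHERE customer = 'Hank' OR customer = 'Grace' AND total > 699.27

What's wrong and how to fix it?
Bug: Without parentheses, AND is evaluated before OR, so the total filter only applies to the 'Grace' branch

Fix: Group the OR with parentheses (or use IN), then AND the threshold

Corrected query:
SELECT id, customer, total FROM orders WHERE (customer = 'Hank' OR customer = 'Grace') AND total > 699.27

Result:
id | customer | total 
---+----------+-------
3  | Hank     | 776.04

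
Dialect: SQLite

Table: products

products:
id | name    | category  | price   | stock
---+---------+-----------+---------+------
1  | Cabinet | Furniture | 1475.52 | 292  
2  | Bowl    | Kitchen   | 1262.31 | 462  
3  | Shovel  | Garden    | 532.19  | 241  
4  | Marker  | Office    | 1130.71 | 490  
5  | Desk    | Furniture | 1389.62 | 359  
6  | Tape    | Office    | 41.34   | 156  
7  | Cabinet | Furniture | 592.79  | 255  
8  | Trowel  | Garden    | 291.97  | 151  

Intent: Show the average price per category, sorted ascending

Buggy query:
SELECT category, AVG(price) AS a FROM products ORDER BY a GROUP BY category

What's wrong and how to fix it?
Bug: GROUP BY must precede ORDER BY

Fix: Reorder: SELECT … FROM … GROUP BY … ORDER BY …

Corrected query:
SELECT category, AVG(price) AS a FROM products GROUP BY category ORDER BY a

Result:
category  | a          
----------+------------
Garden    | 412.08     
Office    | 586.025    
Furniture | 1152.643333
Kitchen   | 1262.31    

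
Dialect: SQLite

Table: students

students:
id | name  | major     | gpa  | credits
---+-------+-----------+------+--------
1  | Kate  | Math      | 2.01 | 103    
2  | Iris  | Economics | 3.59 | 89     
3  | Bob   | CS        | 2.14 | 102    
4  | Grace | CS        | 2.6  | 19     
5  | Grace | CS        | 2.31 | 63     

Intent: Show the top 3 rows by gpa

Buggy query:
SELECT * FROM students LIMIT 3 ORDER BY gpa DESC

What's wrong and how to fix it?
Bug: ORDER BY cannot follow LIMIT; LIMIT is the final clause

Fix: Swap the clauses: ORDER BY first, then LIMIT

Corrected query:
SELECT * FROM students ORDER BY gpa DESC LIMIT 3

Result:
id | name  | major     | gpa  | credits
---+-------+-----------+------+--------
2  | Iris  | Economics | 3.59 | 89     
4  | Grace | CS        | 2.6  | 19     
5  | Grace | CS        | 2.31 | 63     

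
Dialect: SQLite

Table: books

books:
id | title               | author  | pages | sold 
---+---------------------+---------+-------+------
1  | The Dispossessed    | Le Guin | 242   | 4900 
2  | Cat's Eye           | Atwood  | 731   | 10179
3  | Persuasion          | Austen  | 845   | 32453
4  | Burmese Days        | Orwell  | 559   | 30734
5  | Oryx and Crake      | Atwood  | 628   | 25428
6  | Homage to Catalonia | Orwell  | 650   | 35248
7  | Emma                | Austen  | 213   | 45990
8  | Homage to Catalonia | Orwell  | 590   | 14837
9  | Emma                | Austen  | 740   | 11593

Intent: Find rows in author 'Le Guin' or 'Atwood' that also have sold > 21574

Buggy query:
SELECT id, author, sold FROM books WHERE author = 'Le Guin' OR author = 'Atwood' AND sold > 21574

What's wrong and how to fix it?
Bug: AND binds tighter than OR, so this parses as author = 'Le Guin' OR (author = 'Atwood' AND sold > 21574)

Fix: Group the OR with parentheses (or use IN), then AND the threshold

Corrected query:
SELECT id, author, sold FROM books WHERE (author = 'Le Guin' OR author = 'Atwood') AND sold > 21574

Result:
id | author | sold 
---+--------+------
5  | Atwood | 25428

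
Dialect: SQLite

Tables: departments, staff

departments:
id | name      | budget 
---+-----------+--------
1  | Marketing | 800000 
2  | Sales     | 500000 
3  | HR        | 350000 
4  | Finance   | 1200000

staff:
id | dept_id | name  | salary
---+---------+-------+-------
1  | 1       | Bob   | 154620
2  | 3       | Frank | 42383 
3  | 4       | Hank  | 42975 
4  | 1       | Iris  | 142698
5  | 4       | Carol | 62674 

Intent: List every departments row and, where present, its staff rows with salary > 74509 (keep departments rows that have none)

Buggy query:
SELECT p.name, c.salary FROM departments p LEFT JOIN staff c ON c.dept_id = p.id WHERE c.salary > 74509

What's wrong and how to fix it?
Bug: A WHERE condition on the right-hand table after LEFT JOIN drops unmatched parents

Fix: Put 'c.salary > 74509' in the JOIN's ON clause instead of WHERE

Corrected query:
SELECT p.name, c.salary FROM departments p LEFT JOIN staff c ON c.dept_id = p.id AND c.salary > 74509

Result:
name      | salary
----------+-------
Marketing | 142698
Marketing | 154620
Sales     | NULL  
HR        | NULL  
Finance   | NULL  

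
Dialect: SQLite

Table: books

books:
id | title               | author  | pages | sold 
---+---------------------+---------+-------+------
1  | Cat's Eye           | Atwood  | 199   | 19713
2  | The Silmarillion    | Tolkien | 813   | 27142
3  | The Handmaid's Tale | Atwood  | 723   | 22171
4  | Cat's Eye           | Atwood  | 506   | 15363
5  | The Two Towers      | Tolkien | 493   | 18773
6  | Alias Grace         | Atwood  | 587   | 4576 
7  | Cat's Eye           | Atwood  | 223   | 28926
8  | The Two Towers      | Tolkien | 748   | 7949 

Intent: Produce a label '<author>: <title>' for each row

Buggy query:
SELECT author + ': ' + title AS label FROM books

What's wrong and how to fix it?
Bug: SQLite uses || for string concatenation; + coerces text to numbers (yielding 0)

Fix: Replace + with || to concatenate text

Corrected query:
SELECT author || ': ' || title AS label FROM books

Result:
label                      
---------------------------
Atwood: Cat's Eye          
Tolkien: The Silmarillion  
Atwood: The Handmaid's Tale
Atwood: Cat's Eye          
Tolkien: The Two Towers    
Atwood: Alias Grace        
Atwood: Cat's Eye          
Tolkien: The Two Towers    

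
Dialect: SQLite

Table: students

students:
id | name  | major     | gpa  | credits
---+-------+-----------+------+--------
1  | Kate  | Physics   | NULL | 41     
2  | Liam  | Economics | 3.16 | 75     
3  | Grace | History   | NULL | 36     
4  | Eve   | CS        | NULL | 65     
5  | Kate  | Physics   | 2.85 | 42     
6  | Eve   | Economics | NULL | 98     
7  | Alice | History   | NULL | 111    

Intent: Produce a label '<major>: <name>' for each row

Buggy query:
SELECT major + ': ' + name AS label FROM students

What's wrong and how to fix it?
Bug: SQLite uses || for string concatenation; + coerces text to numbers (yielding 0)

Fix: Replace + with || to concatenate text

Corrected query:
SELECT major || ': ' || name AS label FROM students

Result:
label          
---------------
Physics: Kate  
Economics: Liam
History: Grace 
CS: Eve        
Physics: Kate  
Economics: Eve 
History: Alice 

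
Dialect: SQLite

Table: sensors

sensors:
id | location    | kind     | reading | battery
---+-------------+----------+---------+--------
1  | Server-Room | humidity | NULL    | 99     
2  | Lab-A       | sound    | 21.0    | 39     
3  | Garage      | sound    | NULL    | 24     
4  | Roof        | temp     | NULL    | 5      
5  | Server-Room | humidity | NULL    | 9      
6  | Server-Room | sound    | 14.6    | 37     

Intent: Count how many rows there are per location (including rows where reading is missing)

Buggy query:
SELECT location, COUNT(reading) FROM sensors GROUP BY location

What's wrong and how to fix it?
Bug: COUNT(reading) skips NULLs, so groups with missing reading are undercounted

Fix: Use COUNT(*) to count all rows regardless of NULL

Corrected query:
SELECT location, COUNT(*) FROM sensors GROUP BY location

Result:
location    | COUNT(*)
------------+---------
Garage      | 1       
Lab-A       | 1       
Roof        | 1       
Server-Room | 3       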